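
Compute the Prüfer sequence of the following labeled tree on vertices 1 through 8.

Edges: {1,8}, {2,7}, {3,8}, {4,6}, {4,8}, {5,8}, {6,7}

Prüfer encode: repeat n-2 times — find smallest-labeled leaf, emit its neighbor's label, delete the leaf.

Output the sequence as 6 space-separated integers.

Answer: 8 7 8 8 6 4

Derivation:
Step 1: leaves = {1,2,3,5}. Remove smallest leaf 1, emit neighbor 8.
Step 2: leaves = {2,3,5}. Remove smallest leaf 2, emit neighbor 7.
Step 3: leaves = {3,5,7}. Remove smallest leaf 3, emit neighbor 8.
Step 4: leaves = {5,7}. Remove smallest leaf 5, emit neighbor 8.
Step 5: leaves = {7,8}. Remove smallest leaf 7, emit neighbor 6.
Step 6: leaves = {6,8}. Remove smallest leaf 6, emit neighbor 4.
Done: 2 vertices remain (4, 8). Sequence = [8 7 8 8 6 4]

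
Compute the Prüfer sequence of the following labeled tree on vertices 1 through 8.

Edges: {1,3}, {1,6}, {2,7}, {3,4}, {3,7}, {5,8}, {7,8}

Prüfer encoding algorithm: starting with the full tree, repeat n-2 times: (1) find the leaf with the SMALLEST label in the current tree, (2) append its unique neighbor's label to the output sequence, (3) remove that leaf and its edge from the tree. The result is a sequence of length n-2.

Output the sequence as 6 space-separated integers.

Step 1: leaves = {2,4,5,6}. Remove smallest leaf 2, emit neighbor 7.
Step 2: leaves = {4,5,6}. Remove smallest leaf 4, emit neighbor 3.
Step 3: leaves = {5,6}. Remove smallest leaf 5, emit neighbor 8.
Step 4: leaves = {6,8}. Remove smallest leaf 6, emit neighbor 1.
Step 5: leaves = {1,8}. Remove smallest leaf 1, emit neighbor 3.
Step 6: leaves = {3,8}. Remove smallest leaf 3, emit neighbor 7.
Done: 2 vertices remain (7, 8). Sequence = [7 3 8 1 3 7]

Answer: 7 3 8 1 3 7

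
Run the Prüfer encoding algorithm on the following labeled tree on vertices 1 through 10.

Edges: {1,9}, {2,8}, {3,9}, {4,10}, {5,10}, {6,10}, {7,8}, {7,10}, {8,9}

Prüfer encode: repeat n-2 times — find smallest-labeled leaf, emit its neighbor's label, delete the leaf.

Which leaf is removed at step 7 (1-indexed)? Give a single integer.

Answer: 9

Derivation:
Step 1: current leaves = {1,2,3,4,5,6}. Remove leaf 1 (neighbor: 9).
Step 2: current leaves = {2,3,4,5,6}. Remove leaf 2 (neighbor: 8).
Step 3: current leaves = {3,4,5,6}. Remove leaf 3 (neighbor: 9).
Step 4: current leaves = {4,5,6,9}. Remove leaf 4 (neighbor: 10).
Step 5: current leaves = {5,6,9}. Remove leaf 5 (neighbor: 10).
Step 6: current leaves = {6,9}. Remove leaf 6 (neighbor: 10).
Step 7: current leaves = {9,10}. Remove leaf 9 (neighbor: 8).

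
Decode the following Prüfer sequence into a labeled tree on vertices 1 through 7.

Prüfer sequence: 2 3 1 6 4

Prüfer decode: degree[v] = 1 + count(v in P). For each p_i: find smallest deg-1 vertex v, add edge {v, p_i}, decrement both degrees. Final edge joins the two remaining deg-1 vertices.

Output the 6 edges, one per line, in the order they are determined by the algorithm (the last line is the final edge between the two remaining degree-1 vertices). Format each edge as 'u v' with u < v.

Answer: 2 5
2 3
1 3
1 6
4 6
4 7

Derivation:
Initial degrees: {1:2, 2:2, 3:2, 4:2, 5:1, 6:2, 7:1}
Step 1: smallest deg-1 vertex = 5, p_1 = 2. Add edge {2,5}. Now deg[5]=0, deg[2]=1.
Step 2: smallest deg-1 vertex = 2, p_2 = 3. Add edge {2,3}. Now deg[2]=0, deg[3]=1.
Step 3: smallest deg-1 vertex = 3, p_3 = 1. Add edge {1,3}. Now deg[3]=0, deg[1]=1.
Step 4: smallest deg-1 vertex = 1, p_4 = 6. Add edge {1,6}. Now deg[1]=0, deg[6]=1.
Step 5: smallest deg-1 vertex = 6, p_5 = 4. Add edge {4,6}. Now deg[6]=0, deg[4]=1.
Final: two remaining deg-1 vertices are 4, 7. Add edge {4,7}.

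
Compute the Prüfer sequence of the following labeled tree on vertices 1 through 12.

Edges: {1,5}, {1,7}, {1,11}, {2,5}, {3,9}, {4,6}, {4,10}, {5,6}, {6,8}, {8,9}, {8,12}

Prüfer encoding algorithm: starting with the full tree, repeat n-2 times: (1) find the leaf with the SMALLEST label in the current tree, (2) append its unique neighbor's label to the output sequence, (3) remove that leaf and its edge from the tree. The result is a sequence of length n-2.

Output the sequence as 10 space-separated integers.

Answer: 5 9 1 8 4 6 1 5 6 8

Derivation:
Step 1: leaves = {2,3,7,10,11,12}. Remove smallest leaf 2, emit neighbor 5.
Step 2: leaves = {3,7,10,11,12}. Remove smallest leaf 3, emit neighbor 9.
Step 3: leaves = {7,9,10,11,12}. Remove smallest leaf 7, emit neighbor 1.
Step 4: leaves = {9,10,11,12}. Remove smallest leaf 9, emit neighbor 8.
Step 5: leaves = {10,11,12}. Remove smallest leaf 10, emit neighbor 4.
Step 6: leaves = {4,11,12}. Remove smallest leaf 4, emit neighbor 6.
Step 7: leaves = {11,12}. Remove smallest leaf 11, emit neighbor 1.
Step 8: leaves = {1,12}. Remove smallest leaf 1, emit neighbor 5.
Step 9: leaves = {5,12}. Remove smallest leaf 5, emit neighbor 6.
Step 10: leaves = {6,12}. Remove smallest leaf 6, emit neighbor 8.
Done: 2 vertices remain (8, 12). Sequence = [5 9 1 8 4 6 1 5 6 8]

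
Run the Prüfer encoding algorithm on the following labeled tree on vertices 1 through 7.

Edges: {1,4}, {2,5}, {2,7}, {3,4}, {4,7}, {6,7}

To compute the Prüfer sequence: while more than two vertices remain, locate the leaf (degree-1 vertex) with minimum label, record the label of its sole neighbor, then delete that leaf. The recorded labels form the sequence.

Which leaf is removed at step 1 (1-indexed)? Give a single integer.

Answer: 1

Derivation:
Step 1: current leaves = {1,3,5,6}. Remove leaf 1 (neighbor: 4).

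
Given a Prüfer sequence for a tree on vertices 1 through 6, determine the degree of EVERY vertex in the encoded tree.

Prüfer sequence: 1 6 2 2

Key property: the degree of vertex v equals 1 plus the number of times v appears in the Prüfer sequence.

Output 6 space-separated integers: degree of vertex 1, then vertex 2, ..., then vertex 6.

Answer: 2 3 1 1 1 2

Derivation:
p_1 = 1: count[1] becomes 1
p_2 = 6: count[6] becomes 1
p_3 = 2: count[2] becomes 1
p_4 = 2: count[2] becomes 2
Degrees (1 + count): deg[1]=1+1=2, deg[2]=1+2=3, deg[3]=1+0=1, deg[4]=1+0=1, deg[5]=1+0=1, deg[6]=1+1=2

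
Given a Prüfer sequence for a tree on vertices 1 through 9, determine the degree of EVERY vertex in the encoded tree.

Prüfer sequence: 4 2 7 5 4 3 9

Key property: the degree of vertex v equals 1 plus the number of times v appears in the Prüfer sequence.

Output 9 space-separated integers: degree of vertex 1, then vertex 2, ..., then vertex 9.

p_1 = 4: count[4] becomes 1
p_2 = 2: count[2] becomes 1
p_3 = 7: count[7] becomes 1
p_4 = 5: count[5] becomes 1
p_5 = 4: count[4] becomes 2
p_6 = 3: count[3] becomes 1
p_7 = 9: count[9] becomes 1
Degrees (1 + count): deg[1]=1+0=1, deg[2]=1+1=2, deg[3]=1+1=2, deg[4]=1+2=3, deg[5]=1+1=2, deg[6]=1+0=1, deg[7]=1+1=2, deg[8]=1+0=1, deg[9]=1+1=2

Answer: 1 2 2 3 2 1 2 1 2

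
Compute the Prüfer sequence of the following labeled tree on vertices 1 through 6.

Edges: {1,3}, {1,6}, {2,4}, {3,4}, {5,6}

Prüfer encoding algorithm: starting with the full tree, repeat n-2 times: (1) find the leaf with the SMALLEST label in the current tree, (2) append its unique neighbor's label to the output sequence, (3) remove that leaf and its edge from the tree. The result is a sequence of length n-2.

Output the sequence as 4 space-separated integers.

Step 1: leaves = {2,5}. Remove smallest leaf 2, emit neighbor 4.
Step 2: leaves = {4,5}. Remove smallest leaf 4, emit neighbor 3.
Step 3: leaves = {3,5}. Remove smallest leaf 3, emit neighbor 1.
Step 4: leaves = {1,5}. Remove smallest leaf 1, emit neighbor 6.
Done: 2 vertices remain (5, 6). Sequence = [4 3 1 6]

Answer: 4 3 1 6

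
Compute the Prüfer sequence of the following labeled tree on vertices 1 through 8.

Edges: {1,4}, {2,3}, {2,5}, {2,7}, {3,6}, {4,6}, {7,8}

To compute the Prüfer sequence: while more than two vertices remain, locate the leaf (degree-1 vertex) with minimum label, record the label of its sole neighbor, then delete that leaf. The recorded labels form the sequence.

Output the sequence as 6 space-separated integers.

Step 1: leaves = {1,5,8}. Remove smallest leaf 1, emit neighbor 4.
Step 2: leaves = {4,5,8}. Remove smallest leaf 4, emit neighbor 6.
Step 3: leaves = {5,6,8}. Remove smallest leaf 5, emit neighbor 2.
Step 4: leaves = {6,8}. Remove smallest leaf 6, emit neighbor 3.
Step 5: leaves = {3,8}. Remove smallest leaf 3, emit neighbor 2.
Step 6: leaves = {2,8}. Remove smallest leaf 2, emit neighbor 7.
Done: 2 vertices remain (7, 8). Sequence = [4 6 2 3 2 7]

Answer: 4 6 2 3 2 7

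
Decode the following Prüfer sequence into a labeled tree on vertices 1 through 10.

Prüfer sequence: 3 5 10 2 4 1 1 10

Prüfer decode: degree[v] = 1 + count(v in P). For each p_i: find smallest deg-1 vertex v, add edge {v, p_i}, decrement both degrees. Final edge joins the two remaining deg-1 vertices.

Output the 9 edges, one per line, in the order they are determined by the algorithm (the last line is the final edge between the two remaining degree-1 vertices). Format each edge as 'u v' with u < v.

Answer: 3 6
3 5
5 10
2 7
2 4
1 4
1 8
1 10
9 10

Derivation:
Initial degrees: {1:3, 2:2, 3:2, 4:2, 5:2, 6:1, 7:1, 8:1, 9:1, 10:3}
Step 1: smallest deg-1 vertex = 6, p_1 = 3. Add edge {3,6}. Now deg[6]=0, deg[3]=1.
Step 2: smallest deg-1 vertex = 3, p_2 = 5. Add edge {3,5}. Now deg[3]=0, deg[5]=1.
Step 3: smallest deg-1 vertex = 5, p_3 = 10. Add edge {5,10}. Now deg[5]=0, deg[10]=2.
Step 4: smallest deg-1 vertex = 7, p_4 = 2. Add edge {2,7}. Now deg[7]=0, deg[2]=1.
Step 5: smallest deg-1 vertex = 2, p_5 = 4. Add edge {2,4}. Now deg[2]=0, deg[4]=1.
Step 6: smallest deg-1 vertex = 4, p_6 = 1. Add edge {1,4}. Now deg[4]=0, deg[1]=2.
Step 7: smallest deg-1 vertex = 8, p_7 = 1. Add edge {1,8}. Now deg[8]=0, deg[1]=1.
Step 8: smallest deg-1 vertex = 1, p_8 = 10. Add edge {1,10}. Now deg[1]=0, deg[10]=1.
Final: two remaining deg-1 vertices are 9, 10. Add edge {9,10}.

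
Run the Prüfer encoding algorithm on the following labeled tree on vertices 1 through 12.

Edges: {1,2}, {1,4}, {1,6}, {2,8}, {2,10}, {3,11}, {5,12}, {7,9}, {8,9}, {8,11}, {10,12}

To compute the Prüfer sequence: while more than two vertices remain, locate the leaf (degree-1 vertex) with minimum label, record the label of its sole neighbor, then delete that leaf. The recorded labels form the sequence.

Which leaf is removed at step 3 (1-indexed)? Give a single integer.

Step 1: current leaves = {3,4,5,6,7}. Remove leaf 3 (neighbor: 11).
Step 2: current leaves = {4,5,6,7,11}. Remove leaf 4 (neighbor: 1).
Step 3: current leaves = {5,6,7,11}. Remove leaf 5 (neighbor: 12).

Answer: 5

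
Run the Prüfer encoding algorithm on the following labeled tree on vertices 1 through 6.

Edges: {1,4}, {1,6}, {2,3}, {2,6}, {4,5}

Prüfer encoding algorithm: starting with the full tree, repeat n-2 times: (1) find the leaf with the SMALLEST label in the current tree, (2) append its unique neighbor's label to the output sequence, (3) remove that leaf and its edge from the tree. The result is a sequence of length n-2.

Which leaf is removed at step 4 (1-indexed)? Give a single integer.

Answer: 4

Derivation:
Step 1: current leaves = {3,5}. Remove leaf 3 (neighbor: 2).
Step 2: current leaves = {2,5}. Remove leaf 2 (neighbor: 6).
Step 3: current leaves = {5,6}. Remove leaf 5 (neighbor: 4).
Step 4: current leaves = {4,6}. Remove leaf 4 (neighbor: 1).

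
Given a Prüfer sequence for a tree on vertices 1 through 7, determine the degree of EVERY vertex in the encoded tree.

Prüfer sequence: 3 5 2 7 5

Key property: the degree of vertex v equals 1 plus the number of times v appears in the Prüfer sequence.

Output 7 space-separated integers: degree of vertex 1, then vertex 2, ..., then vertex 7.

p_1 = 3: count[3] becomes 1
p_2 = 5: count[5] becomes 1
p_3 = 2: count[2] becomes 1
p_4 = 7: count[7] becomes 1
p_5 = 5: count[5] becomes 2
Degrees (1 + count): deg[1]=1+0=1, deg[2]=1+1=2, deg[3]=1+1=2, deg[4]=1+0=1, deg[5]=1+2=3, deg[6]=1+0=1, deg[7]=1+1=2

Answer: 1 2 2 1 3 1 2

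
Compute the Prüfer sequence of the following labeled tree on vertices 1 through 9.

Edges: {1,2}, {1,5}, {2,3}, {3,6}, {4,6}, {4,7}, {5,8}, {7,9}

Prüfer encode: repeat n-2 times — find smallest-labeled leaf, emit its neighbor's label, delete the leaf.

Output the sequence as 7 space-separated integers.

Answer: 5 1 2 3 6 4 7

Derivation:
Step 1: leaves = {8,9}. Remove smallest leaf 8, emit neighbor 5.
Step 2: leaves = {5,9}. Remove smallest leaf 5, emit neighbor 1.
Step 3: leaves = {1,9}. Remove smallest leaf 1, emit neighbor 2.
Step 4: leaves = {2,9}. Remove smallest leaf 2, emit neighbor 3.
Step 5: leaves = {3,9}. Remove smallest leaf 3, emit neighbor 6.
Step 6: leaves = {6,9}. Remove smallest leaf 6, emit neighbor 4.
Step 7: leaves = {4,9}. Remove smallest leaf 4, emit neighbor 7.
Done: 2 vertices remain (7, 9). Sequence = [5 1 2 3 6 4 7]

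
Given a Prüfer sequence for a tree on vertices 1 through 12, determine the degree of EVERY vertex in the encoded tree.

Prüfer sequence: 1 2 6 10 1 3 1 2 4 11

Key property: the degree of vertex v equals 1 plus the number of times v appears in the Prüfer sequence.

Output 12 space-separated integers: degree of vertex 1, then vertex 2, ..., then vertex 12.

Answer: 4 3 2 2 1 2 1 1 1 2 2 1

Derivation:
p_1 = 1: count[1] becomes 1
p_2 = 2: count[2] becomes 1
p_3 = 6: count[6] becomes 1
p_4 = 10: count[10] becomes 1
p_5 = 1: count[1] becomes 2
p_6 = 3: count[3] becomes 1
p_7 = 1: count[1] becomes 3
p_8 = 2: count[2] becomes 2
p_9 = 4: count[4] becomes 1
p_10 = 11: count[11] becomes 1
Degrees (1 + count): deg[1]=1+3=4, deg[2]=1+2=3, deg[3]=1+1=2, deg[4]=1+1=2, deg[5]=1+0=1, deg[6]=1+1=2, deg[7]=1+0=1, deg[8]=1+0=1, deg[9]=1+0=1, deg[10]=1+1=2, deg[11]=1+1=2, deg[12]=1+0=1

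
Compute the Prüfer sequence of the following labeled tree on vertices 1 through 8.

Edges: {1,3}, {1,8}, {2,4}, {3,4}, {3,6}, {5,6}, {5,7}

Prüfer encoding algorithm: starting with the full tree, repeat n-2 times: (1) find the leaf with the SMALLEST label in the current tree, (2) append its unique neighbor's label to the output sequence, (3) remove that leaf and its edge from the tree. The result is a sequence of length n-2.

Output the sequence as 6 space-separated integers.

Step 1: leaves = {2,7,8}. Remove smallest leaf 2, emit neighbor 4.
Step 2: leaves = {4,7,8}. Remove smallest leaf 4, emit neighbor 3.
Step 3: leaves = {7,8}. Remove smallest leaf 7, emit neighbor 5.
Step 4: leaves = {5,8}. Remove smallest leaf 5, emit neighbor 6.
Step 5: leaves = {6,8}. Remove smallest leaf 6, emit neighbor 3.
Step 6: leaves = {3,8}. Remove smallest leaf 3, emit neighbor 1.
Done: 2 vertices remain (1, 8). Sequence = [4 3 5 6 3 1]

Answer: 4 3 5 6 3 1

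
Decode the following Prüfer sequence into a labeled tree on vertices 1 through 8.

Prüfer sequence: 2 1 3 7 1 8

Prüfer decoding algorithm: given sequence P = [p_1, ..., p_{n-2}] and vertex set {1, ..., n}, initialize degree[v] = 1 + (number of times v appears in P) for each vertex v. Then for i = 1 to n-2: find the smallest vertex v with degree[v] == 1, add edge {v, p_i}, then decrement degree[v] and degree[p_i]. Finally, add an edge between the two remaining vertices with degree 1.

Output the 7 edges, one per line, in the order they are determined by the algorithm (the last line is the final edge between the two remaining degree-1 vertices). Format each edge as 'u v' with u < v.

Answer: 2 4
1 2
3 5
3 7
1 6
1 8
7 8

Derivation:
Initial degrees: {1:3, 2:2, 3:2, 4:1, 5:1, 6:1, 7:2, 8:2}
Step 1: smallest deg-1 vertex = 4, p_1 = 2. Add edge {2,4}. Now deg[4]=0, deg[2]=1.
Step 2: smallest deg-1 vertex = 2, p_2 = 1. Add edge {1,2}. Now deg[2]=0, deg[1]=2.
Step 3: smallest deg-1 vertex = 5, p_3 = 3. Add edge {3,5}. Now deg[5]=0, deg[3]=1.
Step 4: smallest deg-1 vertex = 3, p_4 = 7. Add edge {3,7}. Now deg[3]=0, deg[7]=1.
Step 5: smallest deg-1 vertex = 6, p_5 = 1. Add edge {1,6}. Now deg[6]=0, deg[1]=1.
Step 6: smallest deg-1 vertex = 1, p_6 = 8. Add edge {1,8}. Now deg[1]=0, deg[8]=1.
Final: two remaining deg-1 vertices are 7, 8. Add edge {7,8}.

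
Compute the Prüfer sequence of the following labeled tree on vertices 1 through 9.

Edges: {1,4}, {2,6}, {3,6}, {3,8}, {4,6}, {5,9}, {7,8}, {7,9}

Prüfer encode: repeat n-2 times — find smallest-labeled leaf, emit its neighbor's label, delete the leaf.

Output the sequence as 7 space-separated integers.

Answer: 4 6 6 9 3 8 7

Derivation:
Step 1: leaves = {1,2,5}. Remove smallest leaf 1, emit neighbor 4.
Step 2: leaves = {2,4,5}. Remove smallest leaf 2, emit neighbor 6.
Step 3: leaves = {4,5}. Remove smallest leaf 4, emit neighbor 6.
Step 4: leaves = {5,6}. Remove smallest leaf 5, emit neighbor 9.
Step 5: leaves = {6,9}. Remove smallest leaf 6, emit neighbor 3.
Step 6: leaves = {3,9}. Remove smallest leaf 3, emit neighbor 8.
Step 7: leaves = {8,9}. Remove smallest leaf 8, emit neighbor 7.
Done: 2 vertices remain (7, 9). Sequence = [4 6 6 9 3 8 7]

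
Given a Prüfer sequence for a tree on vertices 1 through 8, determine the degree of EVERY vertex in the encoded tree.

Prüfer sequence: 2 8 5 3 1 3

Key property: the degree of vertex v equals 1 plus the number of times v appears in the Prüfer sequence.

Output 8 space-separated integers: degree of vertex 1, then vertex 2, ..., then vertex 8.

p_1 = 2: count[2] becomes 1
p_2 = 8: count[8] becomes 1
p_3 = 5: count[5] becomes 1
p_4 = 3: count[3] becomes 1
p_5 = 1: count[1] becomes 1
p_6 = 3: count[3] becomes 2
Degrees (1 + count): deg[1]=1+1=2, deg[2]=1+1=2, deg[3]=1+2=3, deg[4]=1+0=1, deg[5]=1+1=2, deg[6]=1+0=1, deg[7]=1+0=1, deg[8]=1+1=2

Answer: 2 2 3 1 2 1 1 2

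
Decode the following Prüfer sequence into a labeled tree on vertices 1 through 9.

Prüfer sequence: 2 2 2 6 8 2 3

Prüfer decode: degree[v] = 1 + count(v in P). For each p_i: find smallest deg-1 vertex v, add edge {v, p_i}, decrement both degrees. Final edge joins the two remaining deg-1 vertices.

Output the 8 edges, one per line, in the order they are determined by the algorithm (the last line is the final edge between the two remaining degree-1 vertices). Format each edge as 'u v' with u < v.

Answer: 1 2
2 4
2 5
6 7
6 8
2 8
2 3
3 9

Derivation:
Initial degrees: {1:1, 2:5, 3:2, 4:1, 5:1, 6:2, 7:1, 8:2, 9:1}
Step 1: smallest deg-1 vertex = 1, p_1 = 2. Add edge {1,2}. Now deg[1]=0, deg[2]=4.
Step 2: smallest deg-1 vertex = 4, p_2 = 2. Add edge {2,4}. Now deg[4]=0, deg[2]=3.
Step 3: smallest deg-1 vertex = 5, p_3 = 2. Add edge {2,5}. Now deg[5]=0, deg[2]=2.
Step 4: smallest deg-1 vertex = 7, p_4 = 6. Add edge {6,7}. Now deg[7]=0, deg[6]=1.
Step 5: smallest deg-1 vertex = 6, p_5 = 8. Add edge {6,8}. Now deg[6]=0, deg[8]=1.
Step 6: smallest deg-1 vertex = 8, p_6 = 2. Add edge {2,8}. Now deg[8]=0, deg[2]=1.
Step 7: smallest deg-1 vertex = 2, p_7 = 3. Add edge {2,3}. Now deg[2]=0, deg[3]=1.
Final: two remaining deg-1 vertices are 3, 9. Add edge {3,9}.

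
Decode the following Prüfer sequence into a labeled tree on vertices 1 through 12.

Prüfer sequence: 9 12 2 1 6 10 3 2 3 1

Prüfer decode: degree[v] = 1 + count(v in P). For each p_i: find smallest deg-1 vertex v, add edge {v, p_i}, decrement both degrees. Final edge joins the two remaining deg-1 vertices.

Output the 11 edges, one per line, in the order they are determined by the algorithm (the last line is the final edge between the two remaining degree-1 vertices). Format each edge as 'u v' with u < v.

Initial degrees: {1:3, 2:3, 3:3, 4:1, 5:1, 6:2, 7:1, 8:1, 9:2, 10:2, 11:1, 12:2}
Step 1: smallest deg-1 vertex = 4, p_1 = 9. Add edge {4,9}. Now deg[4]=0, deg[9]=1.
Step 2: smallest deg-1 vertex = 5, p_2 = 12. Add edge {5,12}. Now deg[5]=0, deg[12]=1.
Step 3: smallest deg-1 vertex = 7, p_3 = 2. Add edge {2,7}. Now deg[7]=0, deg[2]=2.
Step 4: smallest deg-1 vertex = 8, p_4 = 1. Add edge {1,8}. Now deg[8]=0, deg[1]=2.
Step 5: smallest deg-1 vertex = 9, p_5 = 6. Add edge {6,9}. Now deg[9]=0, deg[6]=1.
Step 6: smallest deg-1 vertex = 6, p_6 = 10. Add edge {6,10}. Now deg[6]=0, deg[10]=1.
Step 7: smallest deg-1 vertex = 10, p_7 = 3. Add edge {3,10}. Now deg[10]=0, deg[3]=2.
Step 8: smallest deg-1 vertex = 11, p_8 = 2. Add edge {2,11}. Now deg[11]=0, deg[2]=1.
Step 9: smallest deg-1 vertex = 2, p_9 = 3. Add edge {2,3}. Now deg[2]=0, deg[3]=1.
Step 10: smallest deg-1 vertex = 3, p_10 = 1. Add edge {1,3}. Now deg[3]=0, deg[1]=1.
Final: two remaining deg-1 vertices are 1, 12. Add edge {1,12}.

Answer: 4 9
5 12
2 7
1 8
6 9
6 10
3 10
2 11
2 3
1 3
1 12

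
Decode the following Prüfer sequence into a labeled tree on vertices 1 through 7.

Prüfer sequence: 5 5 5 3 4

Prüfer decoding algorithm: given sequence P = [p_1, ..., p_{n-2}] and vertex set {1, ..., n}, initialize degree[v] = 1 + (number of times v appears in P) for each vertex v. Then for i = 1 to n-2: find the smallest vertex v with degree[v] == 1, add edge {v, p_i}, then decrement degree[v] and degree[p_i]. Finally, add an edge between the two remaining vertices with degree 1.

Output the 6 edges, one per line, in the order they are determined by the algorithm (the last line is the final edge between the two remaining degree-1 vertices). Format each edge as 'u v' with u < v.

Initial degrees: {1:1, 2:1, 3:2, 4:2, 5:4, 6:1, 7:1}
Step 1: smallest deg-1 vertex = 1, p_1 = 5. Add edge {1,5}. Now deg[1]=0, deg[5]=3.
Step 2: smallest deg-1 vertex = 2, p_2 = 5. Add edge {2,5}. Now deg[2]=0, deg[5]=2.
Step 3: smallest deg-1 vertex = 6, p_3 = 5. Add edge {5,6}. Now deg[6]=0, deg[5]=1.
Step 4: smallest deg-1 vertex = 5, p_4 = 3. Add edge {3,5}. Now deg[5]=0, deg[3]=1.
Step 5: smallest deg-1 vertex = 3, p_5 = 4. Add edge {3,4}. Now deg[3]=0, deg[4]=1.
Final: two remaining deg-1 vertices are 4, 7. Add edge {4,7}.

Answer: 1 5
2 5
5 6
3 5
3 4
4 7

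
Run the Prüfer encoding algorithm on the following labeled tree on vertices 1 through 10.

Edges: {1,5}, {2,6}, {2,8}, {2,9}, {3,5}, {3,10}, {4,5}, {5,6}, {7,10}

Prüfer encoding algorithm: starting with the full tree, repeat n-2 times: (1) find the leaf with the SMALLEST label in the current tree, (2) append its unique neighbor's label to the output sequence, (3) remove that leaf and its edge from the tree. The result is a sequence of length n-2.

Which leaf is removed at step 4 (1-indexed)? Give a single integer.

Answer: 8

Derivation:
Step 1: current leaves = {1,4,7,8,9}. Remove leaf 1 (neighbor: 5).
Step 2: current leaves = {4,7,8,9}. Remove leaf 4 (neighbor: 5).
Step 3: current leaves = {7,8,9}. Remove leaf 7 (neighbor: 10).
Step 4: current leaves = {8,9,10}. Remove leaf 8 (neighbor: 2).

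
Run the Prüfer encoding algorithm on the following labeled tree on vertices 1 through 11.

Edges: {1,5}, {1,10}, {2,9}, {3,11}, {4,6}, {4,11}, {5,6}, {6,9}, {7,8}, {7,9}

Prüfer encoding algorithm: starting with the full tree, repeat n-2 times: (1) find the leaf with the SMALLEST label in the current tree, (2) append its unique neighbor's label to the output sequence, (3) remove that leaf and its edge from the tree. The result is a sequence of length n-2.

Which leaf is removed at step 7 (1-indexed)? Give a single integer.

Answer: 1

Derivation:
Step 1: current leaves = {2,3,8,10}. Remove leaf 2 (neighbor: 9).
Step 2: current leaves = {3,8,10}. Remove leaf 3 (neighbor: 11).
Step 3: current leaves = {8,10,11}. Remove leaf 8 (neighbor: 7).
Step 4: current leaves = {7,10,11}. Remove leaf 7 (neighbor: 9).
Step 5: current leaves = {9,10,11}. Remove leaf 9 (neighbor: 6).
Step 6: current leaves = {10,11}. Remove leaf 10 (neighbor: 1).
Step 7: current leaves = {1,11}. Remove leaf 1 (neighbor: 5).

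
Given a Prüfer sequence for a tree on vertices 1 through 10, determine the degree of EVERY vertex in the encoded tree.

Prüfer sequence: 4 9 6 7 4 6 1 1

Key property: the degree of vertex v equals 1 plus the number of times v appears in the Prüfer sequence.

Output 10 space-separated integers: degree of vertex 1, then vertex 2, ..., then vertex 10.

p_1 = 4: count[4] becomes 1
p_2 = 9: count[9] becomes 1
p_3 = 6: count[6] becomes 1
p_4 = 7: count[7] becomes 1
p_5 = 4: count[4] becomes 2
p_6 = 6: count[6] becomes 2
p_7 = 1: count[1] becomes 1
p_8 = 1: count[1] becomes 2
Degrees (1 + count): deg[1]=1+2=3, deg[2]=1+0=1, deg[3]=1+0=1, deg[4]=1+2=3, deg[5]=1+0=1, deg[6]=1+2=3, deg[7]=1+1=2, deg[8]=1+0=1, deg[9]=1+1=2, deg[10]=1+0=1

Answer: 3 1 1 3 1 3 2 1 2 1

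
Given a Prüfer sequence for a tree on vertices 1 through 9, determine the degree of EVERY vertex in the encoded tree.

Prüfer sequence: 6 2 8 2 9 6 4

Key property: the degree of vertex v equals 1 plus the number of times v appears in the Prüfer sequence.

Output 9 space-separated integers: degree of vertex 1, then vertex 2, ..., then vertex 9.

p_1 = 6: count[6] becomes 1
p_2 = 2: count[2] becomes 1
p_3 = 8: count[8] becomes 1
p_4 = 2: count[2] becomes 2
p_5 = 9: count[9] becomes 1
p_6 = 6: count[6] becomes 2
p_7 = 4: count[4] becomes 1
Degrees (1 + count): deg[1]=1+0=1, deg[2]=1+2=3, deg[3]=1+0=1, deg[4]=1+1=2, deg[5]=1+0=1, deg[6]=1+2=3, deg[7]=1+0=1, deg[8]=1+1=2, deg[9]=1+1=2

Answer: 1 3 1 2 1 3 1 2 2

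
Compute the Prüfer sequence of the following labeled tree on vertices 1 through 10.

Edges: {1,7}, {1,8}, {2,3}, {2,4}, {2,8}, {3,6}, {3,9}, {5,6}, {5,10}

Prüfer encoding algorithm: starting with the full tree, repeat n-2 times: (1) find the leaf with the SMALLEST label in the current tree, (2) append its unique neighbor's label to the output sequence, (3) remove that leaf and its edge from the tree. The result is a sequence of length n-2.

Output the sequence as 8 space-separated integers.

Answer: 2 1 8 2 3 3 6 5

Derivation:
Step 1: leaves = {4,7,9,10}. Remove smallest leaf 4, emit neighbor 2.
Step 2: leaves = {7,9,10}. Remove smallest leaf 7, emit neighbor 1.
Step 3: leaves = {1,9,10}. Remove smallest leaf 1, emit neighbor 8.
Step 4: leaves = {8,9,10}. Remove smallest leaf 8, emit neighbor 2.
Step 5: leaves = {2,9,10}. Remove smallest leaf 2, emit neighbor 3.
Step 6: leaves = {9,10}. Remove smallest leaf 9, emit neighbor 3.
Step 7: leaves = {3,10}. Remove smallest leaf 3, emit neighbor 6.
Step 8: leaves = {6,10}. Remove smallest leaf 6, emit neighbor 5.
Done: 2 vertices remain (5, 10). Sequence = [2 1 8 2 3 3 6 5]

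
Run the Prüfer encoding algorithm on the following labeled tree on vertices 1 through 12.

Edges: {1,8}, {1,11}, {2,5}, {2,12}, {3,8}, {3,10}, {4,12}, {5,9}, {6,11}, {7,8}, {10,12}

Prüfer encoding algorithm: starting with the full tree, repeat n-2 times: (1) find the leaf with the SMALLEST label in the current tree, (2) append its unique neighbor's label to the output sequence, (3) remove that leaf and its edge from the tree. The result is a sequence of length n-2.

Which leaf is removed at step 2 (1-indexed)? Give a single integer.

Answer: 6

Derivation:
Step 1: current leaves = {4,6,7,9}. Remove leaf 4 (neighbor: 12).
Step 2: current leaves = {6,7,9}. Remove leaf 6 (neighbor: 11).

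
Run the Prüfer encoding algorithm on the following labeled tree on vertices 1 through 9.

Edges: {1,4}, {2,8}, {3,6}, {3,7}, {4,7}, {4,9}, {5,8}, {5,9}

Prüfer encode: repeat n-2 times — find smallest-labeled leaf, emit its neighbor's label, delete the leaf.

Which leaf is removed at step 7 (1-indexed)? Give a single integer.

Answer: 8

Derivation:
Step 1: current leaves = {1,2,6}. Remove leaf 1 (neighbor: 4).
Step 2: current leaves = {2,6}. Remove leaf 2 (neighbor: 8).
Step 3: current leaves = {6,8}. Remove leaf 6 (neighbor: 3).
Step 4: current leaves = {3,8}. Remove leaf 3 (neighbor: 7).
Step 5: current leaves = {7,8}. Remove leaf 7 (neighbor: 4).
Step 6: current leaves = {4,8}. Remove leaf 4 (neighbor: 9).
Step 7: current leaves = {8,9}. Remove leaf 8 (neighbor: 5).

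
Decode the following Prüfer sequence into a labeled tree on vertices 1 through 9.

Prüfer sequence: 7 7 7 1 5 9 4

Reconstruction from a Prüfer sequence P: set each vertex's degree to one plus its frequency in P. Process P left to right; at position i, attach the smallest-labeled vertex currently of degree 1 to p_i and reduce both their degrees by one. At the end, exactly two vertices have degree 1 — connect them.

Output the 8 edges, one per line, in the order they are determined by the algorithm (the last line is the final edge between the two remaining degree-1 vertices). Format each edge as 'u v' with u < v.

Initial degrees: {1:2, 2:1, 3:1, 4:2, 5:2, 6:1, 7:4, 8:1, 9:2}
Step 1: smallest deg-1 vertex = 2, p_1 = 7. Add edge {2,7}. Now deg[2]=0, deg[7]=3.
Step 2: smallest deg-1 vertex = 3, p_2 = 7. Add edge {3,7}. Now deg[3]=0, deg[7]=2.
Step 3: smallest deg-1 vertex = 6, p_3 = 7. Add edge {6,7}. Now deg[6]=0, deg[7]=1.
Step 4: smallest deg-1 vertex = 7, p_4 = 1. Add edge {1,7}. Now deg[7]=0, deg[1]=1.
Step 5: smallest deg-1 vertex = 1, p_5 = 5. Add edge {1,5}. Now deg[1]=0, deg[5]=1.
Step 6: smallest deg-1 vertex = 5, p_6 = 9. Add edge {5,9}. Now deg[5]=0, deg[9]=1.
Step 7: smallest deg-1 vertex = 8, p_7 = 4. Add edge {4,8}. Now deg[8]=0, deg[4]=1.
Final: two remaining deg-1 vertices are 4, 9. Add edge {4,9}.

Answer: 2 7
3 7
6 7
1 7
1 5
5 9
4 8
4 9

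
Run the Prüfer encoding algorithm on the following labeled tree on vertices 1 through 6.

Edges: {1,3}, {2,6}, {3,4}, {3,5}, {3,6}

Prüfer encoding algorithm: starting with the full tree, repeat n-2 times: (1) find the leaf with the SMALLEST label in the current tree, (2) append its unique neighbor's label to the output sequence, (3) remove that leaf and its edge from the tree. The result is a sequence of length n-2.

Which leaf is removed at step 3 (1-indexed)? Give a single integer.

Step 1: current leaves = {1,2,4,5}. Remove leaf 1 (neighbor: 3).
Step 2: current leaves = {2,4,5}. Remove leaf 2 (neighbor: 6).
Step 3: current leaves = {4,5,6}. Remove leaf 4 (neighbor: 3).

Answer: 4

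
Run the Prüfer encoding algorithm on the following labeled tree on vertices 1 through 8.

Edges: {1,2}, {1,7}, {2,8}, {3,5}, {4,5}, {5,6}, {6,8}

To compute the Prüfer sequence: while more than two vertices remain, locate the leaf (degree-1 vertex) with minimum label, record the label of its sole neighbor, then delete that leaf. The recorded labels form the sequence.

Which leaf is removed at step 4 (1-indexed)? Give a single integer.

Answer: 6

Derivation:
Step 1: current leaves = {3,4,7}. Remove leaf 3 (neighbor: 5).
Step 2: current leaves = {4,7}. Remove leaf 4 (neighbor: 5).
Step 3: current leaves = {5,7}. Remove leaf 5 (neighbor: 6).
Step 4: current leaves = {6,7}. Remove leaf 6 (neighbor: 8).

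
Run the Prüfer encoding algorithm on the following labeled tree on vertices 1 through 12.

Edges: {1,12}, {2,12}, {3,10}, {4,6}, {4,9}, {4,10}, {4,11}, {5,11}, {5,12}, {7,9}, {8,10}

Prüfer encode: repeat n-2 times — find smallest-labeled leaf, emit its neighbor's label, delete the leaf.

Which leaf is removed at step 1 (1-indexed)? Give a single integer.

Step 1: current leaves = {1,2,3,6,7,8}. Remove leaf 1 (neighbor: 12).

Answer: 1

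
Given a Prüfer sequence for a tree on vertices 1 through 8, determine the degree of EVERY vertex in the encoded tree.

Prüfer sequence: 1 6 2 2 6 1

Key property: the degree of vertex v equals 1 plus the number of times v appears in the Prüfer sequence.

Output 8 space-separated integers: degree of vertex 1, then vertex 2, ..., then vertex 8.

p_1 = 1: count[1] becomes 1
p_2 = 6: count[6] becomes 1
p_3 = 2: count[2] becomes 1
p_4 = 2: count[2] becomes 2
p_5 = 6: count[6] becomes 2
p_6 = 1: count[1] becomes 2
Degrees (1 + count): deg[1]=1+2=3, deg[2]=1+2=3, deg[3]=1+0=1, deg[4]=1+0=1, deg[5]=1+0=1, deg[6]=1+2=3, deg[7]=1+0=1, deg[8]=1+0=1

Answer: 3 3 1 1 1 3 1 1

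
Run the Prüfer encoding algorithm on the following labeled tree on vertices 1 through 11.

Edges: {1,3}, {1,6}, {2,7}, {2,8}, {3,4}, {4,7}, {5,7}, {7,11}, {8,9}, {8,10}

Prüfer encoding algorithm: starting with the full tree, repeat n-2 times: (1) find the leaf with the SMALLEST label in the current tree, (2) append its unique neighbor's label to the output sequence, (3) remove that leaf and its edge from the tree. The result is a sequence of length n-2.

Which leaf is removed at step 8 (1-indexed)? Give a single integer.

Step 1: current leaves = {5,6,9,10,11}. Remove leaf 5 (neighbor: 7).
Step 2: current leaves = {6,9,10,11}. Remove leaf 6 (neighbor: 1).
Step 3: current leaves = {1,9,10,11}. Remove leaf 1 (neighbor: 3).
Step 4: current leaves = {3,9,10,11}. Remove leaf 3 (neighbor: 4).
Step 5: current leaves = {4,9,10,11}. Remove leaf 4 (neighbor: 7).
Step 6: current leaves = {9,10,11}. Remove leaf 9 (neighbor: 8).
Step 7: current leaves = {10,11}. Remove leaf 10 (neighbor: 8).
Step 8: current leaves = {8,11}. Remove leaf 8 (neighbor: 2).

Answer: 8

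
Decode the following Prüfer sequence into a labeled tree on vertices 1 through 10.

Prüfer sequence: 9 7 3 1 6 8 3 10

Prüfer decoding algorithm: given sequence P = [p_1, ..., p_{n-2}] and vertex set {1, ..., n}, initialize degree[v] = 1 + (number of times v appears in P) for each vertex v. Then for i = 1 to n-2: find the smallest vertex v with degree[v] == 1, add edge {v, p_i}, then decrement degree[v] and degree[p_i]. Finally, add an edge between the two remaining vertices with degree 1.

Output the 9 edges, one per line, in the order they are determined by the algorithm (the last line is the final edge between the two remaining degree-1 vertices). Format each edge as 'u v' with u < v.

Answer: 2 9
4 7
3 5
1 7
1 6
6 8
3 8
3 10
9 10

Derivation:
Initial degrees: {1:2, 2:1, 3:3, 4:1, 5:1, 6:2, 7:2, 8:2, 9:2, 10:2}
Step 1: smallest deg-1 vertex = 2, p_1 = 9. Add edge {2,9}. Now deg[2]=0, deg[9]=1.
Step 2: smallest deg-1 vertex = 4, p_2 = 7. Add edge {4,7}. Now deg[4]=0, deg[7]=1.
Step 3: smallest deg-1 vertex = 5, p_3 = 3. Add edge {3,5}. Now deg[5]=0, deg[3]=2.
Step 4: smallest deg-1 vertex = 7, p_4 = 1. Add edge {1,7}. Now deg[7]=0, deg[1]=1.
Step 5: smallest deg-1 vertex = 1, p_5 = 6. Add edge {1,6}. Now deg[1]=0, deg[6]=1.
Step 6: smallest deg-1 vertex = 6, p_6 = 8. Add edge {6,8}. Now deg[6]=0, deg[8]=1.
Step 7: smallest deg-1 vertex = 8, p_7 = 3. Add edge {3,8}. Now deg[8]=0, deg[3]=1.
Step 8: smallest deg-1 vertex = 3, p_8 = 10. Add edge {3,10}. Now deg[3]=0, deg[10]=1.
Final: two remaining deg-1 vertices are 9, 10. Add edge {9,10}.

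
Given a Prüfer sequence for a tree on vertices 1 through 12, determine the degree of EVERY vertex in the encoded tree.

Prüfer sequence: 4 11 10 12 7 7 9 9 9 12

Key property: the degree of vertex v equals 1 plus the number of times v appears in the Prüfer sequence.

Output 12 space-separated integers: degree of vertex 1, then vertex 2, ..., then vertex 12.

Answer: 1 1 1 2 1 1 3 1 4 2 2 3

Derivation:
p_1 = 4: count[4] becomes 1
p_2 = 11: count[11] becomes 1
p_3 = 10: count[10] becomes 1
p_4 = 12: count[12] becomes 1
p_5 = 7: count[7] becomes 1
p_6 = 7: count[7] becomes 2
p_7 = 9: count[9] becomes 1
p_8 = 9: count[9] becomes 2
p_9 = 9: count[9] becomes 3
p_10 = 12: count[12] becomes 2
Degrees (1 + count): deg[1]=1+0=1, deg[2]=1+0=1, deg[3]=1+0=1, deg[4]=1+1=2, deg[5]=1+0=1, deg[6]=1+0=1, deg[7]=1+2=3, deg[8]=1+0=1, deg[9]=1+3=4, deg[10]=1+1=2, deg[11]=1+1=2, deg[12]=1+2=3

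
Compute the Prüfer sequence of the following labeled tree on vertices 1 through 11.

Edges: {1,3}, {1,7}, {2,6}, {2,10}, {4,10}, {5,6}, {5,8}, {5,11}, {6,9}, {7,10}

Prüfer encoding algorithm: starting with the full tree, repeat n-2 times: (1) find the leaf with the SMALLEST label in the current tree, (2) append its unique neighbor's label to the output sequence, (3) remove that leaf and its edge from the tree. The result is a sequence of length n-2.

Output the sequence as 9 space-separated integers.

Step 1: leaves = {3,4,8,9,11}. Remove smallest leaf 3, emit neighbor 1.
Step 2: leaves = {1,4,8,9,11}. Remove smallest leaf 1, emit neighbor 7.
Step 3: leaves = {4,7,8,9,11}. Remove smallest leaf 4, emit neighbor 10.
Step 4: leaves = {7,8,9,11}. Remove smallest leaf 7, emit neighbor 10.
Step 5: leaves = {8,9,10,11}. Remove smallest leaf 8, emit neighbor 5.
Step 6: leaves = {9,10,11}. Remove smallest leaf 9, emit neighbor 6.
Step 7: leaves = {10,11}. Remove smallest leaf 10, emit neighbor 2.
Step 8: leaves = {2,11}. Remove smallest leaf 2, emit neighbor 6.
Step 9: leaves = {6,11}. Remove smallest leaf 6, emit neighbor 5.
Done: 2 vertices remain (5, 11). Sequence = [1 7 10 10 5 6 2 6 5]

Answer: 1 7 10 10 5 6 2 6 5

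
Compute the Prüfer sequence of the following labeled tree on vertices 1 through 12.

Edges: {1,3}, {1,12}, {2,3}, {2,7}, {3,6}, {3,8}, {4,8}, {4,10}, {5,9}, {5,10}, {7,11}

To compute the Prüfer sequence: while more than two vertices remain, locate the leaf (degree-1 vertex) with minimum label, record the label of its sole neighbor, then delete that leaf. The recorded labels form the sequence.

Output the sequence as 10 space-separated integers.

Answer: 3 5 10 4 8 3 7 2 3 1

Derivation:
Step 1: leaves = {6,9,11,12}. Remove smallest leaf 6, emit neighbor 3.
Step 2: leaves = {9,11,12}. Remove smallest leaf 9, emit neighbor 5.
Step 3: leaves = {5,11,12}. Remove smallest leaf 5, emit neighbor 10.
Step 4: leaves = {10,11,12}. Remove smallest leaf 10, emit neighbor 4.
Step 5: leaves = {4,11,12}. Remove smallest leaf 4, emit neighbor 8.
Step 6: leaves = {8,11,12}. Remove smallest leaf 8, emit neighbor 3.
Step 7: leaves = {11,12}. Remove smallest leaf 11, emit neighbor 7.
Step 8: leaves = {7,12}. Remove smallest leaf 7, emit neighbor 2.
Step 9: leaves = {2,12}. Remove smallest leaf 2, emit neighbor 3.
Step 10: leaves = {3,12}. Remove smallest leaf 3, emit neighbor 1.
Done: 2 vertices remain (1, 12). Sequence = [3 5 10 4 8 3 7 2 3 1]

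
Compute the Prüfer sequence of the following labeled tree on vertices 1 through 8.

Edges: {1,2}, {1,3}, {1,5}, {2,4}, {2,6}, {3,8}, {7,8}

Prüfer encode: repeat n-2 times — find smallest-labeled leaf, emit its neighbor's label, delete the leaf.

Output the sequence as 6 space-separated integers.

Answer: 2 1 2 1 3 8

Derivation:
Step 1: leaves = {4,5,6,7}. Remove smallest leaf 4, emit neighbor 2.
Step 2: leaves = {5,6,7}. Remove smallest leaf 5, emit neighbor 1.
Step 3: leaves = {6,7}. Remove smallest leaf 6, emit neighbor 2.
Step 4: leaves = {2,7}. Remove smallest leaf 2, emit neighbor 1.
Step 5: leaves = {1,7}. Remove smallest leaf 1, emit neighbor 3.
Step 6: leaves = {3,7}. Remove smallest leaf 3, emit neighbor 8.
Done: 2 vertices remain (7, 8). Sequence = [2 1 2 1 3 8]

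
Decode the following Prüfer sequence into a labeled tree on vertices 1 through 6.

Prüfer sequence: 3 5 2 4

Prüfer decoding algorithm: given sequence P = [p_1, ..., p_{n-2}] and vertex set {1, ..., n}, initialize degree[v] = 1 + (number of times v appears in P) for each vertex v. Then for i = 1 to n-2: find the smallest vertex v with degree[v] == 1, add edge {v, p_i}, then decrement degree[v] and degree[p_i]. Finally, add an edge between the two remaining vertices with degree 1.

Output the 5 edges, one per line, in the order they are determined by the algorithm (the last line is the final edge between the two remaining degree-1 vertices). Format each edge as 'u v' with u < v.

Initial degrees: {1:1, 2:2, 3:2, 4:2, 5:2, 6:1}
Step 1: smallest deg-1 vertex = 1, p_1 = 3. Add edge {1,3}. Now deg[1]=0, deg[3]=1.
Step 2: smallest deg-1 vertex = 3, p_2 = 5. Add edge {3,5}. Now deg[3]=0, deg[5]=1.
Step 3: smallest deg-1 vertex = 5, p_3 = 2. Add edge {2,5}. Now deg[5]=0, deg[2]=1.
Step 4: smallest deg-1 vertex = 2, p_4 = 4. Add edge {2,4}. Now deg[2]=0, deg[4]=1.
Final: two remaining deg-1 vertices are 4, 6. Add edge {4,6}.

Answer: 1 3
3 5
2 5
2 4
4 6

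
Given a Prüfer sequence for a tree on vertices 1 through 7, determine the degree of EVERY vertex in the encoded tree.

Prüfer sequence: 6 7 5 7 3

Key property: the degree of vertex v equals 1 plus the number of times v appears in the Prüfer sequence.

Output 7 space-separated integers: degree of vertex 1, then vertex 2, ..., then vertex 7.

p_1 = 6: count[6] becomes 1
p_2 = 7: count[7] becomes 1
p_3 = 5: count[5] becomes 1
p_4 = 7: count[7] becomes 2
p_5 = 3: count[3] becomes 1
Degrees (1 + count): deg[1]=1+0=1, deg[2]=1+0=1, deg[3]=1+1=2, deg[4]=1+0=1, deg[5]=1+1=2, deg[6]=1+1=2, deg[7]=1+2=3

Answer: 1 1 2 1 2 2 3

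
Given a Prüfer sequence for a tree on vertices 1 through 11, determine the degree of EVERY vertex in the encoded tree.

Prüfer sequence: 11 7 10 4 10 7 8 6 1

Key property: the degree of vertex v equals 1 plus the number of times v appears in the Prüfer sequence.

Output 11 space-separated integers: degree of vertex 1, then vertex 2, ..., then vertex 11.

p_1 = 11: count[11] becomes 1
p_2 = 7: count[7] becomes 1
p_3 = 10: count[10] becomes 1
p_4 = 4: count[4] becomes 1
p_5 = 10: count[10] becomes 2
p_6 = 7: count[7] becomes 2
p_7 = 8: count[8] becomes 1
p_8 = 6: count[6] becomes 1
p_9 = 1: count[1] becomes 1
Degrees (1 + count): deg[1]=1+1=2, deg[2]=1+0=1, deg[3]=1+0=1, deg[4]=1+1=2, deg[5]=1+0=1, deg[6]=1+1=2, deg[7]=1+2=3, deg[8]=1+1=2, deg[9]=1+0=1, deg[10]=1+2=3, deg[11]=1+1=2

Answer: 2 1 1 2 1 2 3 2 1 3 2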